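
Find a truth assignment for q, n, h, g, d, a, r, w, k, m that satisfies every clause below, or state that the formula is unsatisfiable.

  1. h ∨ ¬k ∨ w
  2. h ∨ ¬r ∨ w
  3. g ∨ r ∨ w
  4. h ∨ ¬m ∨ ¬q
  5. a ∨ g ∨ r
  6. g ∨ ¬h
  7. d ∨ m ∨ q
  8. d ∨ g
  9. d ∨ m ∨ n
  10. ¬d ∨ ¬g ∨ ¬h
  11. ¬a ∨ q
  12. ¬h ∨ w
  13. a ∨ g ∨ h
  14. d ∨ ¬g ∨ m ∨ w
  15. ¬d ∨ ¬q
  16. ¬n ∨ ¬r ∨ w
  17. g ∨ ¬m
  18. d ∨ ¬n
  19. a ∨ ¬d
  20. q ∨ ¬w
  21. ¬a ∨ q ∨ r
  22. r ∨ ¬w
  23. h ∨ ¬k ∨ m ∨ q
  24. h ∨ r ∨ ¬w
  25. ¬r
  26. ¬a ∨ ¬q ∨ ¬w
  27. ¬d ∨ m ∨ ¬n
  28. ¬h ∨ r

q: False, n: False, h: False, g: True, d: False, a: False, r: False, w: False, k: False, m: True

Unit clause (¬r) forces r = False.
In (¬h ∨ r) only ¬h is left, so h = False.
In (r ∨ ¬w) only ¬w is left, so w = False.
In (h ∨ ¬k ∨ w) only ¬k is left, so k = False.
In (g ∨ r ∨ w) only g is left, so g = True.
Set q = False.
  then (¬a ∨ q) forces a = False.
  then (a ∨ ¬d) forces d = False.
  then (d ∨ m ∨ q) forces m = True.
  then (d ∨ ¬n) forces n = False.
All clauses satisfied.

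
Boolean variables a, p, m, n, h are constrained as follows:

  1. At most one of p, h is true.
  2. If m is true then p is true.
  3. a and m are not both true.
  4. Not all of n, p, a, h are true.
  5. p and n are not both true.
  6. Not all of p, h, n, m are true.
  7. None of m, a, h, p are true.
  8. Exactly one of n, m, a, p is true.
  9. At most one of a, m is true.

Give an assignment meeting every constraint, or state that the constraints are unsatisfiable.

a = False, p = False, m = False, n = True, h = False

  (1) {p, h}: 0 true — at most one ✓
  (2) m=F ⇒ p: vacuous ✓
  (3) a=F, m=F — not both ✓
  (4) {n, p, a, h}: 1/4 true — not all ✓
  (5) p=F, n=T — not both ✓
  (6) {p, h, n, m}: 1/4 true — not all ✓
  (7) {m, a, h, p}: 0 true — none ✓
  (8) {n, m, a, p}: 1 true — exactly one ✓
  (9) {a, m}: 0 true — at most one ✓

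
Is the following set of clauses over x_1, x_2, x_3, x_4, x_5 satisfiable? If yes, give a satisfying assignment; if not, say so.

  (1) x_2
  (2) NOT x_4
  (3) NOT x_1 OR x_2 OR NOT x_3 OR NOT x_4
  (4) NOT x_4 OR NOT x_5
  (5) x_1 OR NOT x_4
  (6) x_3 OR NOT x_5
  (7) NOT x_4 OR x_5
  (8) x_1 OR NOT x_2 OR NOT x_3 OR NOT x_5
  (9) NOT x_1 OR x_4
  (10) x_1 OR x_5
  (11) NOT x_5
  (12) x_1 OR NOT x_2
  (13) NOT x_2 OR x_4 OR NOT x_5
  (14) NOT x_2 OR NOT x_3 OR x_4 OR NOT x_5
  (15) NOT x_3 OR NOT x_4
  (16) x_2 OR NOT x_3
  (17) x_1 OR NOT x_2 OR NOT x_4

The formula is unsatisfiable.

Case x_2 = True:
  (NOT x_4) forces x_4 = False.
  (NOT x_1 OR x_4) forces x_1 = False.
  Clause (x_1 OR NOT x_2) is falsified — contradiction.
Case x_2 = False:
  Clause (x_2) is falsified — contradiction.
Both cases fail, so the formula is unsatisfiable.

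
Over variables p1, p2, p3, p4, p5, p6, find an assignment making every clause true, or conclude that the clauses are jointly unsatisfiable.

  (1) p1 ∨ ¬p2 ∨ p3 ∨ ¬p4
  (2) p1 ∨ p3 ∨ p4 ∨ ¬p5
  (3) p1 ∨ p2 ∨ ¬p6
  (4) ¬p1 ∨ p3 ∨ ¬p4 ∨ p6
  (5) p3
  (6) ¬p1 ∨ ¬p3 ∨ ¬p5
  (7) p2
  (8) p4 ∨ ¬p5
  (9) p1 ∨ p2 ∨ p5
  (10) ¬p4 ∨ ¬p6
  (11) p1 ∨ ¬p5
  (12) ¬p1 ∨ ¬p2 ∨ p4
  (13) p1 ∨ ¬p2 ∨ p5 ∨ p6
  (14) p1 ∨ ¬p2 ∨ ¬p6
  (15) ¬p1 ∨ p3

Unit clause (p3) forces p3 = True.
Unit clause (p2) forces p2 = True.
Try p1 = False:
  (p1 ∨ ¬p5) forces p5 = False.
  (p1 ∨ ¬p2 ∨ p5 ∨ p6) forces p6 = True.
  clause (p1 ∨ ¬p2 ∨ ¬p6) is falsified — backtrack.
So p1 = True.
  then (¬p1 ∨ ¬p3 ∨ ¬p5) forces p5 = False.
  then (¬p1 ∨ ¬p2 ∨ p4) forces p4 = True.
  then (¬p4 ∨ ¬p6) forces p6 = False.
All clauses satisfied.

p1=T, p2=T, p3=T, p4=T, p5=F, p6=F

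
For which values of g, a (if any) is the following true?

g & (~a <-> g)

g: True, a: False

  ~a <-> g = True
    ~a = True
Both conjuncts True, so the formula holds.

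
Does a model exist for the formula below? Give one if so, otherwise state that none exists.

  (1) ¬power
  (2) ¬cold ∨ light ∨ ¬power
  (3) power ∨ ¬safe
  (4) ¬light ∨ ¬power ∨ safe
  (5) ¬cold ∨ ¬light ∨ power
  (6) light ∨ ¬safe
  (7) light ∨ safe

Unit clause (¬power) forces power = False.
In (power ∨ ¬safe) only ¬safe is left, so safe = False.
In (light ∨ safe) only light is left, so light = True.
In (¬cold ∨ ¬light ∨ power) only ¬cold is left, so cold = False.
All clauses satisfied.

power = False, safe = False, cold = False, light = True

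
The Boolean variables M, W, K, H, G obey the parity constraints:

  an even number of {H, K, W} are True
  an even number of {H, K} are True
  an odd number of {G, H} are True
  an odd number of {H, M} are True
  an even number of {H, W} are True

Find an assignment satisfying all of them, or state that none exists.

M = True, W = False, K = False, H = False, G = True

{H, K, W}: 0 true → even ✓
{H, K}: 0 true → even ✓
{G, H}: 1 true → odd ✓
{H, M}: 1 true → odd ✓
{H, W}: 0 true → even ✓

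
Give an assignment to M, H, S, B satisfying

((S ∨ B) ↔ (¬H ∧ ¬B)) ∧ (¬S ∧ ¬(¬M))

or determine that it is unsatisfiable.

M=T; H=T; S=F; B=F

  (S ∨ B) ↔ (¬H ∧ ¬B) = True
    S ∨ B = False
    ¬H ∧ ¬B = False
      ¬H = False
      ¬B = True
  ¬S ∧ ¬(¬M) = True
    ¬S = True
    ¬(¬M) = True
      ¬M = False
Both conjuncts True, so the formula holds.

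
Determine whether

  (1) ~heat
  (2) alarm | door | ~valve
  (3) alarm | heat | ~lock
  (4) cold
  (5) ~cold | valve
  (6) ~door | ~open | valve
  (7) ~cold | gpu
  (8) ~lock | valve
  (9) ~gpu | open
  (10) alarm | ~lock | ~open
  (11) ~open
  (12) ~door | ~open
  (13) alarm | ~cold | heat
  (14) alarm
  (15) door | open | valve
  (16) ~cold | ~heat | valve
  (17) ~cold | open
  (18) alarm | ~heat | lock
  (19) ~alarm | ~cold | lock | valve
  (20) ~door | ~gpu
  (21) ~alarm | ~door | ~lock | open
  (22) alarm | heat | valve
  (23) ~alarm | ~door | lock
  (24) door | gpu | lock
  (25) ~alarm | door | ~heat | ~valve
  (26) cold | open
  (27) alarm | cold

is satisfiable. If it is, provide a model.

UNSATISFIABLE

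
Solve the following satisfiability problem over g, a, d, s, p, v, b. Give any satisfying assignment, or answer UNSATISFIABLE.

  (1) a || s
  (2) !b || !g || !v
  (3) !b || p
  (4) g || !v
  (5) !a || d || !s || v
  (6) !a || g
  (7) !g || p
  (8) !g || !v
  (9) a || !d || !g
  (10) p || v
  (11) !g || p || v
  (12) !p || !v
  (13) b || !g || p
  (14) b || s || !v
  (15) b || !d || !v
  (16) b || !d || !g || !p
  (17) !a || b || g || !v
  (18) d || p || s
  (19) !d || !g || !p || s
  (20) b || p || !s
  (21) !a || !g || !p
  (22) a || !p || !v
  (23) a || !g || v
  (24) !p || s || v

g=F; a=F; d=T; s=T; p=T; v=F; b=T

Try g = True:
  (!g || p) forces p = True.
  (!g || !v) forces v = False.
  (!a || !g || !p) forces a = False.
  clause (a || !g || v) is falsified — backtrack.
So g = False.
  then (g || !v) forces v = False.
  then (!a || g) forces a = False.
  then (p || v) forces p = True.
  then (!p || s || v) forces s = True.
Set d = True.
Set b = True.
All clauses satisfied.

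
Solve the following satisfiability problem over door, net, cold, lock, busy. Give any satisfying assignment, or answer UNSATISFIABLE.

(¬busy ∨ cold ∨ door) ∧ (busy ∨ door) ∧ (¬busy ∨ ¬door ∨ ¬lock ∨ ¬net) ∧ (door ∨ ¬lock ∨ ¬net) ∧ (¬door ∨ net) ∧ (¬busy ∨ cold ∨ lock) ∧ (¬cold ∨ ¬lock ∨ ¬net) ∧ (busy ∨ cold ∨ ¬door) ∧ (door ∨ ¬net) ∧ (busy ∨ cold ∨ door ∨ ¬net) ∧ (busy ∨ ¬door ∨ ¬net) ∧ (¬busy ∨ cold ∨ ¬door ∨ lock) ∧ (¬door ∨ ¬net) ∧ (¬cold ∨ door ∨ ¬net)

door=F, net=F, cold=T, lock=F, busy=T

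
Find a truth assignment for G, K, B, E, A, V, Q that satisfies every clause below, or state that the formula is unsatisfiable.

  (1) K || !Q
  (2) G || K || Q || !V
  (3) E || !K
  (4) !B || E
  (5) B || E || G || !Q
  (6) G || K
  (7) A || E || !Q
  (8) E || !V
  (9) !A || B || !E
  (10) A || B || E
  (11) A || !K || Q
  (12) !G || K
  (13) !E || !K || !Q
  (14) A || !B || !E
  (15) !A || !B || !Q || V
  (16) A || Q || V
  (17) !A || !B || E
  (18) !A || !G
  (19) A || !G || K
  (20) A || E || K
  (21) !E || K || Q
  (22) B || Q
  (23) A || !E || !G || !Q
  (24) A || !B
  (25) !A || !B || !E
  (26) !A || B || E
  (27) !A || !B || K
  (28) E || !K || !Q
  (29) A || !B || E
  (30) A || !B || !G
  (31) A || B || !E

Unsatisfiable — no assignment works.

Case B = True:
  (!B || E) forces E = True.
  (A || !B || !E) forces A = True.
  Clause (!A || !B || !E) is falsified — contradiction.
Case B = False:
  (B || Q) forces Q = True.
  (K || !Q) forces K = True.
  (E || !K) forces E = True.
  Clause (!E || !K || !Q) is falsified — contradiction.
Both cases fail, so the formula is unsatisfiable.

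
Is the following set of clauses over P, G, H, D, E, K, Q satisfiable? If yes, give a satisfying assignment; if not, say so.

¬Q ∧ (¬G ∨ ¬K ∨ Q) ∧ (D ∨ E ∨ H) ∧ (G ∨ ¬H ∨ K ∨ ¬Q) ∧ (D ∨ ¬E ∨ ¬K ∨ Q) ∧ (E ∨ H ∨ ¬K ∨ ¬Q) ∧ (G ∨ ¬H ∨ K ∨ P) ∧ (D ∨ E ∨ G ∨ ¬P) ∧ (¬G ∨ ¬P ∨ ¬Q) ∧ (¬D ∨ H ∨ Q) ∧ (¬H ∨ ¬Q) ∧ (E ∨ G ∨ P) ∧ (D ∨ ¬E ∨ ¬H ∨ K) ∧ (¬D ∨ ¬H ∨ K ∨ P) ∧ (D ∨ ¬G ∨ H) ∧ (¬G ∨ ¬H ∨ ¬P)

Unit clause (¬Q) forces Q = False.
Set P = True.
Try G = True:
  (¬G ∨ ¬K ∨ Q) forces K = False.
  (¬G ∨ ¬H ∨ ¬P) forces H = False.
  (¬D ∨ H ∨ Q) forces D = False.
  clause (D ∨ ¬G ∨ H) is falsified — backtrack.
So G = False.
Set H = True.
Try D = False:
  (D ∨ E ∨ G ∨ ¬P) forces E = True.
  (D ∨ ¬E ∨ ¬K ∨ Q) forces K = False.
  clause (D ∨ ¬E ∨ ¬H ∨ K) is falsified — backtrack.
So D = True.
Set E = True.
Set K = False.
All clauses satisfied.

P: True; G: False; H: True; D: True; E: True; K: False; Q: False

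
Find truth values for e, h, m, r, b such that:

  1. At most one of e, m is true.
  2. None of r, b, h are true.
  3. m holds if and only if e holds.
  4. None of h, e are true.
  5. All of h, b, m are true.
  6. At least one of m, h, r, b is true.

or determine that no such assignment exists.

Unsatisfiable — no assignment works.

Case h = True:
  Constraint (2) is violated (h=T) — contradiction.
Case h = False:
  Constraint (5) is violated (h=F) — contradiction.
Both cases fail — unsatisfiable.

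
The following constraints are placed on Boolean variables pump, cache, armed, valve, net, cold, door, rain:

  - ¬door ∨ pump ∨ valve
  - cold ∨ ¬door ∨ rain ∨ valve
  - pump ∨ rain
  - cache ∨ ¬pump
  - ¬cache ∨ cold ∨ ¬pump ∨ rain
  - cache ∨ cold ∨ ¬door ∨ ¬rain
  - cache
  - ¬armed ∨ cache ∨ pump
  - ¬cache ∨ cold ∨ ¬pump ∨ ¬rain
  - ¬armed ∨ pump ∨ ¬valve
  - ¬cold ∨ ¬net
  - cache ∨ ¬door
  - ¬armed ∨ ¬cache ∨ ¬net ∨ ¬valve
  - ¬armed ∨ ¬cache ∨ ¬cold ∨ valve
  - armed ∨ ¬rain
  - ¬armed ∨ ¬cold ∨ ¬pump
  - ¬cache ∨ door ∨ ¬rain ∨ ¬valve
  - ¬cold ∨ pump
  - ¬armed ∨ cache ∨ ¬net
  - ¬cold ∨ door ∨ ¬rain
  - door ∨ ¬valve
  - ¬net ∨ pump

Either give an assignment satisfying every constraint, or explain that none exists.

pump=F, cache=T, armed=T, valve=F, net=F, cold=F, door=F, rain=T

Unit clause (cache) forces cache = True.
Set pump = False.
  then (pump ∨ rain) forces rain = True.
  then (armed ∨ ¬rain) forces armed = True.
  then (¬cold ∨ pump) forces cold = False.
  then (¬net ∨ pump) forces net = False.
  then (¬armed ∨ pump ∨ ¬valve) forces valve = False.
  then (¬door ∨ pump ∨ valve) forces door = False.
All clauses satisfied.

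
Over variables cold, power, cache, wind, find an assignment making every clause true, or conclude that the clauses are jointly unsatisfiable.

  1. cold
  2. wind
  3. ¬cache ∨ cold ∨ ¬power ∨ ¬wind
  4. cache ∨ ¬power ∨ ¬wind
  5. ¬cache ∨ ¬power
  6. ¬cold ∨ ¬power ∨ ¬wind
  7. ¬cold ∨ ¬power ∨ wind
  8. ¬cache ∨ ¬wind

cold=T, power=F, cache=F, wind=T

Unit clause (cold) forces cold = True.
Unit clause (wind) forces wind = True.
In (¬cold ∨ ¬power ∨ ¬wind) only ¬power is left, so power = False.
In (¬cache ∨ ¬wind) only ¬cache is left, so cache = False.
All clauses satisfied.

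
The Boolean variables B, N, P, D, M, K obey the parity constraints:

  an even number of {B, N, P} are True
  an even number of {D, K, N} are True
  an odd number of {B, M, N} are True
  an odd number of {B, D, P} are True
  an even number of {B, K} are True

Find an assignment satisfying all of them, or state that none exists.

B = True, N = False, P = True, D = True, M = False, K = True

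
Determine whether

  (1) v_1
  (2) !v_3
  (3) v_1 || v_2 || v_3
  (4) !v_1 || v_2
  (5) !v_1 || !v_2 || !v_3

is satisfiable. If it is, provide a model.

v_1 = True, v_2 = True, v_3 = False

Unit clause (v_1) forces v_1 = True.
Unit clause (!v_3) forces v_3 = False.
In (!v_1 || v_2) only v_2 is left, so v_2 = True.
All clauses satisfied.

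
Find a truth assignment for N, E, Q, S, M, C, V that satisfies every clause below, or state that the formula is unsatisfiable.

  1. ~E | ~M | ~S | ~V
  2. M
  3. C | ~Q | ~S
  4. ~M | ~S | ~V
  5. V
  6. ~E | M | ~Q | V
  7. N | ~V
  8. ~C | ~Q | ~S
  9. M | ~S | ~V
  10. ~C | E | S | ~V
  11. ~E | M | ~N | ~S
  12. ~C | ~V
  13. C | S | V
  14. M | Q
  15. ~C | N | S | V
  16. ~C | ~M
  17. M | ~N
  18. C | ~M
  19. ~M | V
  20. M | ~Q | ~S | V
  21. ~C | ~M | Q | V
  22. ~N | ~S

Case C = True:
  (M) forces M = True.
  Clause (~C | ~M) is falsified — contradiction.
Case C = False:
  (M) forces M = True.
  Clause (C | ~M) is falsified — contradiction.
Both cases fail, so the formula is unsatisfiable.

Unsatisfiable — no assignment works.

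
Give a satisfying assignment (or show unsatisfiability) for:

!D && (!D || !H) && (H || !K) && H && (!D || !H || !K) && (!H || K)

D = False, K = True, H = True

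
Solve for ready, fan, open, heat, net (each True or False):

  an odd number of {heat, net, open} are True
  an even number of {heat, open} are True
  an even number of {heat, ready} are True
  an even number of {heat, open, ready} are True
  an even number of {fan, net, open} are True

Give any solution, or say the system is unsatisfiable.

ready = False, fan = True, open = False, heat = False, net = True

{heat, net, open}: 1 true → odd ✓
{heat, open}: 0 true → even ✓
{heat, ready}: 0 true → even ✓
{heat, open, ready}: 0 true → even ✓
{fan, net, open}: 2 true → even ✓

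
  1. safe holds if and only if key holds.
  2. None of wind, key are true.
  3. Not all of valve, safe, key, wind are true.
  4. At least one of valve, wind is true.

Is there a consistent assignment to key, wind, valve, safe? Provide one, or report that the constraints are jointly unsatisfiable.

key: False, wind: False, valve: True, safe: False

  (1) safe=F, key=F — same ✓
  (2) {wind, key}: 0 true — none ✓
  (3) {valve, safe, key, wind}: 1/4 true — not all ✓
  (4) {valve, wind}: 1 true — at least one ✓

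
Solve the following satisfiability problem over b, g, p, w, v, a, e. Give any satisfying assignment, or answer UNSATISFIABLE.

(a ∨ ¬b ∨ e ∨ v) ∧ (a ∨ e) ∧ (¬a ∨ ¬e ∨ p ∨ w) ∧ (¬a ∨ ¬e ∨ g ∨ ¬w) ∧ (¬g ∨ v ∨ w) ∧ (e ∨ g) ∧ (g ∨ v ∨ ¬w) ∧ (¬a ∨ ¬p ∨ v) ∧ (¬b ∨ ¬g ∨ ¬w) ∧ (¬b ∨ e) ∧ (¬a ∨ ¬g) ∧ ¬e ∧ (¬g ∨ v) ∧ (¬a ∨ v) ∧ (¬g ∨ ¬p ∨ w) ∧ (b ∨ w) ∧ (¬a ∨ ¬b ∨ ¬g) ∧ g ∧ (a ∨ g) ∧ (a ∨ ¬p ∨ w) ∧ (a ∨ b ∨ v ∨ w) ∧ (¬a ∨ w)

Unsatisfiable — no assignment works.

Case g = True:
  (¬a ∨ ¬g) forces a = False.
  (a ∨ e) forces e = True.
  Clause (¬e) is falsified — contradiction.
Case g = False:
  Clause (g) is falsified — contradiction.
Both cases fail, so the formula is unsatisfiable.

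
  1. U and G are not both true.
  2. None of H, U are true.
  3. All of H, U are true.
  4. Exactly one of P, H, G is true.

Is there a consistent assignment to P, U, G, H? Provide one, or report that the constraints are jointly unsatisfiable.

Unsatisfiable

Case U = True:
  Constraint (2) is violated (U=T) — contradiction.
Case U = False:
  Constraint (3) is violated (U=F) — contradiction.
Both cases fail — unsatisfiable.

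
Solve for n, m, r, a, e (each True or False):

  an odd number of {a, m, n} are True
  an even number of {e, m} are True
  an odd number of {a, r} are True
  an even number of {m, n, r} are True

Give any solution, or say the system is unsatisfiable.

n=F, m=T, r=T, a=F, e=T

{a, m, n}: 1 true → odd ✓
{e, m}: 2 true → even ✓
{a, r}: 1 true → odd ✓
{m, n, r}: 2 true → even ✓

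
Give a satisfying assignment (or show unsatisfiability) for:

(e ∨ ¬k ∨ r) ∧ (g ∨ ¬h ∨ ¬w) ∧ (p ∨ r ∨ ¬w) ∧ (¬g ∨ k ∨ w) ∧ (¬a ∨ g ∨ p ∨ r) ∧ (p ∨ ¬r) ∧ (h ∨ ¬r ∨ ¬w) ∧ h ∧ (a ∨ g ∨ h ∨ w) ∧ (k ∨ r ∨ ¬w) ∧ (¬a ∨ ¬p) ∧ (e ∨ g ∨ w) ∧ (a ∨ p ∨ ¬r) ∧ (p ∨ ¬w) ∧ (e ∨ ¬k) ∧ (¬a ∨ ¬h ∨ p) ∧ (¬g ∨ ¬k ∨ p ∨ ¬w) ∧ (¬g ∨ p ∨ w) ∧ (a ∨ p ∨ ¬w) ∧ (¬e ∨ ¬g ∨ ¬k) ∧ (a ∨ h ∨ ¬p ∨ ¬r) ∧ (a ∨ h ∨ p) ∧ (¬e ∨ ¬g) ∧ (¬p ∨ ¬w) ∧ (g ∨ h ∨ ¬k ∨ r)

p=T, e=T, h=T, k=F, a=F, g=F, w=F, r=T

Unit clause (h) forces h = True.
Set p = True.
  then (¬a ∨ ¬p) forces a = False.
  then (¬p ∨ ¬w) forces w = False.
Set e = True.
  then (¬e ∨ ¬g) forces g = False.
Set k = False.
Set r = True.
All clauses satisfied.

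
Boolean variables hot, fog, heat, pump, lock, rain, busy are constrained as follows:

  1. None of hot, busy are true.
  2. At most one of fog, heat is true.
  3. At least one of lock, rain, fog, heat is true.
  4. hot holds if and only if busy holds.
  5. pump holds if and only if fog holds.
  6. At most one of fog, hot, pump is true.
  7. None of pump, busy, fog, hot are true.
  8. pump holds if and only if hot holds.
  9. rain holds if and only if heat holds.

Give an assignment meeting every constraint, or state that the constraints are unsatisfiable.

hot: False, fog: False, heat: True, pump: False, lock: False, rain: True, busy: False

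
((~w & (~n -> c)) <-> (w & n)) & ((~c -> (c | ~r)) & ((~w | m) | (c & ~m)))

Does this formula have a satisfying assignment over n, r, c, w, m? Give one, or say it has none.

n = False, r = True, c = True, w = True, m = False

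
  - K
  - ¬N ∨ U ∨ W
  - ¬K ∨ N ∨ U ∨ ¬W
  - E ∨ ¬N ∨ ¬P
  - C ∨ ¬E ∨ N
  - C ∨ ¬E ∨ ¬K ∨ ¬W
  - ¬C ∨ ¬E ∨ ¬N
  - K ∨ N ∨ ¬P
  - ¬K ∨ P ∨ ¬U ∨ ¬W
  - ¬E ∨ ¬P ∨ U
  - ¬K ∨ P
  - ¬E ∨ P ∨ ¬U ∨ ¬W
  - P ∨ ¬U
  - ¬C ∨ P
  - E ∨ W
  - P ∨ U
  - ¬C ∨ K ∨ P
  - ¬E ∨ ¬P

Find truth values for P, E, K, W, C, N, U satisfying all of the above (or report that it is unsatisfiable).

Unit clause (K) forces K = True.
In (¬K ∨ P) only P is left, so P = True.
In (¬E ∨ ¬P) only ¬E is left, so E = False.
In (E ∨ ¬N ∨ ¬P) only ¬N is left, so N = False.
In (E ∨ W) only W is left, so W = True.
In (¬K ∨ N ∨ U ∨ ¬W) only U is left, so U = True.
Set C = True.
All clauses satisfied.

P: True; E: False; K: True; W: True; C: True; N: False; U: True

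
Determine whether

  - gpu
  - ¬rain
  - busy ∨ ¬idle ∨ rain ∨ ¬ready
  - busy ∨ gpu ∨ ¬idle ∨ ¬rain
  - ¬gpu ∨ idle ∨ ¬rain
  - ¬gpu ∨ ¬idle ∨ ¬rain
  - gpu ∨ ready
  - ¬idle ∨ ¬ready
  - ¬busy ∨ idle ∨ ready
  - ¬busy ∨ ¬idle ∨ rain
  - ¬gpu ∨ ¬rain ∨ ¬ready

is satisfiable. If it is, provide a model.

gpu = True, rain = False, idle = False, ready = True, busy = True

Unit clause (gpu) forces gpu = True.
Unit clause (¬rain) forces rain = False.
Set idle = False.
Set ready = True.
Set busy = True.
All clauses satisfied.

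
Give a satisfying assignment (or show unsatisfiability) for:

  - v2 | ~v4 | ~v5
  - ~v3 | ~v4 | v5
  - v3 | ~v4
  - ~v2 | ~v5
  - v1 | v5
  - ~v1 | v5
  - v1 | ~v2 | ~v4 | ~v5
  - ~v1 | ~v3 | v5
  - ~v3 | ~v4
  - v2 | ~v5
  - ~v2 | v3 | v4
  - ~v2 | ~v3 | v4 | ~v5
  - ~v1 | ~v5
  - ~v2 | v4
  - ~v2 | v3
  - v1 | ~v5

Case v1 = True:
  (~v1 | v5) forces v5 = True.
  Clause (~v1 | ~v5) is falsified — contradiction.
Case v1 = False:
  (v1 | v5) forces v5 = True.
  Clause (v1 | ~v5) is falsified — contradiction.
Both cases fail, so the formula is unsatisfiable.

No satisfying assignment exists.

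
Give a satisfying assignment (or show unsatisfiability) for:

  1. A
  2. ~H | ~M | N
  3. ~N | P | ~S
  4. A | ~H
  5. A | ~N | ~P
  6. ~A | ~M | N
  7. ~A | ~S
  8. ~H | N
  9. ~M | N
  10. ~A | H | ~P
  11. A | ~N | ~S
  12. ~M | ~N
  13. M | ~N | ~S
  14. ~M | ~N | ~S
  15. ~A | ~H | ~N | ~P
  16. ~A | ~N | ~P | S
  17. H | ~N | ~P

Unit clause (A) forces A = True.
In (~A | ~S) only ~S is left, so S = False.
Try M = True:
  (~A | ~M | N) forces N = True.
  clause (~M | ~N) is falsified — backtrack.
So M = False.
Set H = False.
  then (~A | H | ~P) forces P = False.
Set N = True.
All clauses satisfied.

M=F, H=F, N=T, S=F, P=F, A=T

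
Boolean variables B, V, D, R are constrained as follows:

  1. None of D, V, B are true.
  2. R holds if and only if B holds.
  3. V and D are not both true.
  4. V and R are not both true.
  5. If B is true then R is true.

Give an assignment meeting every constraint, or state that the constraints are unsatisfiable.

B: False, V: False, D: False, R: False

  (1) {D, V, B}: 0 true — none ✓
  (2) R=F, B=F — same ✓
  (3) V=F, D=F — not both ✓
  (4) V=F, R=F — not both ✓
  (5) B=F ⇒ R: vacuous ✓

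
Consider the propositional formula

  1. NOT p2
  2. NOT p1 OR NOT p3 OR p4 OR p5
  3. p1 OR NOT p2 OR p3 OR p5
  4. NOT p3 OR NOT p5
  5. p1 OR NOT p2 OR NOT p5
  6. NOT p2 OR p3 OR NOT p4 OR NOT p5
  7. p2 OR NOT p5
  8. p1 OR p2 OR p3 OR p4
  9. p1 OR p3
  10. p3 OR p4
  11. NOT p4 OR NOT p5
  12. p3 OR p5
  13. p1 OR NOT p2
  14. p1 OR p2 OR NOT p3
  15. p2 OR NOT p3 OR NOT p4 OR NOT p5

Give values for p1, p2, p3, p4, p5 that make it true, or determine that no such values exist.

Unit clause (NOT p2) forces p2 = False.
In (p2 OR NOT p5) only NOT p5 is left, so p5 = False.
In (p3 OR p5) only p3 is left, so p3 = True.
In (p1 OR p2 OR NOT p3) only p1 is left, so p1 = True.
In (NOT p1 OR NOT p3 OR p4 OR p5) only p4 is left, so p4 = True.
All clauses satisfied.

p1: True, p2: False, p3: True, p4: True, p5: False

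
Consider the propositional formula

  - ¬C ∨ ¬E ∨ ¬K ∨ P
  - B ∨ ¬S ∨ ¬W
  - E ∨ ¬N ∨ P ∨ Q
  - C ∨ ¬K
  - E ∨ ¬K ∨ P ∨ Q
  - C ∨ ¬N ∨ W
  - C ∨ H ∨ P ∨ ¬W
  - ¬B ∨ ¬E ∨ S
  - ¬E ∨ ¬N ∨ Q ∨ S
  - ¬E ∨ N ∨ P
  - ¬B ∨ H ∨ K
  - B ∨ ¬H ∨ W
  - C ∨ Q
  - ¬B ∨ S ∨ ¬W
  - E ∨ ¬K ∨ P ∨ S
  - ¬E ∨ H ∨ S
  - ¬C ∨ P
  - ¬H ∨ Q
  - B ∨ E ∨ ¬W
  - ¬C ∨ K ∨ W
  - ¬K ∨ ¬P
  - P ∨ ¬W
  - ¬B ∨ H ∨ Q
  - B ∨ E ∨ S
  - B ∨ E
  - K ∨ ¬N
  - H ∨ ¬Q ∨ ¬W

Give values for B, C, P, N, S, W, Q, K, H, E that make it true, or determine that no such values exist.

Set B = True.
Set C = False.
  then (C ∨ ¬K) forces K = False.
  then (¬B ∨ H ∨ K) forces H = True.
  then (C ∨ Q) forces Q = True.
  then (K ∨ ¬N) forces N = False.
Set P = True.
Set S = False.
  then (¬B ∨ ¬E ∨ S) forces E = False.
  then (¬B ∨ S ∨ ¬W) forces W = False.
All clauses satisfied.

B=T, C=F, P=T, N=F, S=F, W=F, Q=T, K=F, H=T, E=F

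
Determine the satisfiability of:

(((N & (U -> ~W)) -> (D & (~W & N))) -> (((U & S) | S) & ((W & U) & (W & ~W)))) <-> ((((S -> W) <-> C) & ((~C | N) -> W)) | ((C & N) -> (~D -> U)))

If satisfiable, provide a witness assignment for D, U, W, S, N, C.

D = False; U = True; W = False; S = True; N = True; C = False

  (((N & (U -> ~W)) -> (D & (~W & N))) -> (((U & S) | S) & ((W & U) & (W & ~W)))) <-> ((((S -> W) <-> C) & ((~C | N) -> W)) | ((C & N) -> (~D -> U))) = True
    ((N & (U -> ~W)) -> (D & (~W & N))) -> (((U & S) | S) & ((W & U) & (W & ~W))) = True
      (N & (U -> ~W)) -> (D & (~W & N)) = False
        N & (U -> ~W) = True
          U -> ~W = True
            ~W = True
        D & (~W & N) = False
          ~W & N = True
            ~W = True
      ((U & S) | S) & ((W & U) & (W & ~W)) = False
        (U & S) | S = True
          U & S = True
        (W & U) & (W & ~W) = False
          W & U = False
          W & ~W = False
            ~W = True
    (((S -> W) <-> C) & ((~C | N) -> W)) | ((C & N) -> (~D -> U)) = True
      ((S -> W) <-> C) & ((~C | N) -> W) = False
        (S -> W) <-> C = True
          S -> W = False
        (~C | N) -> W = False
          ~C | N = True
            ~C = True
      (C & N) -> (~D -> U) = True
        C & N = False
        ~D -> U = True
          ~D = True
The formula evaluates to True.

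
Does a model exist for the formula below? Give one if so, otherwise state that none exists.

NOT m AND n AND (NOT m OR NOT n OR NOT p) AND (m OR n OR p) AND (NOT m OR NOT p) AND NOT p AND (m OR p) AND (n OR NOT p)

UNSATISFIABLE

Case p = True:
  Clause (NOT p) is falsified — contradiction.
Case p = False:
  (NOT m) forces m = False.
  Clause (m OR p) is falsified — contradiction.
Both cases fail, so the formula is unsatisfiable.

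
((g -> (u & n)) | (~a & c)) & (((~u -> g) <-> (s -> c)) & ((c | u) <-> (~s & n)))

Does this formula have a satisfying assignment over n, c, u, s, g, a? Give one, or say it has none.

n = True; c = True; u = True; s = False; g = True; a = True

  (g -> (u & n)) | (~a & c) = True
    g -> (u & n) = True
      u & n = True
    ~a & c = False
      ~a = False
  ((~u -> g) <-> (s -> c)) & ((c | u) <-> (~s & n)) = True
    (~u -> g) <-> (s -> c) = True
      ~u -> g = True
        ~u = False
      s -> c = True
    (c | u) <-> (~s & n) = True
      c | u = True
      ~s & n = True
        ~s = True
Both conjuncts True, so the formula holds.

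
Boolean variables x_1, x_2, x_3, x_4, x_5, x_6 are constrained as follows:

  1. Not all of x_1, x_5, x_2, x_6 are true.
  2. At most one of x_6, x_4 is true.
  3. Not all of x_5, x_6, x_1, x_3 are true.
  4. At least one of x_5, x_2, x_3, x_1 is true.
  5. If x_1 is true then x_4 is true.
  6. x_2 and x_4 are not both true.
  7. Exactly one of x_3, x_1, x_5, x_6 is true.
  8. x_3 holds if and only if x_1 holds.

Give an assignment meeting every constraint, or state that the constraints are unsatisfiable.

x_1 = False, x_2 = False, x_3 = False, x_4 = True, x_5 = True, x_6 = False

  (1) {x_1, x_5, x_2, x_6}: 1/4 true — not all ✓
  (2) {x_6, x_4}: 1 true — at most one ✓
  (3) {x_5, x_6, x_1, x_3}: 1/4 true — not all ✓
  (4) {x_5, x_2, x_3, x_1}: 1 true — at least one ✓
  (5) x_1=F ⇒ x_4: vacuous ✓
  (6) x_2=F, x_4=T — not both ✓
  (7) {x_3, x_1, x_5, x_6}: 1 true — exactly one ✓
  (8) x_3=F, x_1=F — same ✓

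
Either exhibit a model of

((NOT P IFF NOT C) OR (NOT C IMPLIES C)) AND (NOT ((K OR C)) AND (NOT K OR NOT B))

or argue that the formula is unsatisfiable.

P=F, K=F, B=T, C=F

  (NOT P IFF NOT C) OR (NOT C IMPLIES C) = True
    NOT P IFF NOT C = True
      NOT P = True
      NOT C = True
    NOT C IMPLIES C = False
      NOT C = True
  NOT ((K OR C)) AND (NOT K OR NOT B) = True
    NOT ((K OR C)) = True
      K OR C = False
    NOT K OR NOT B = True
      NOT K = True
      NOT B = False
Both conjuncts True, so the formula holds.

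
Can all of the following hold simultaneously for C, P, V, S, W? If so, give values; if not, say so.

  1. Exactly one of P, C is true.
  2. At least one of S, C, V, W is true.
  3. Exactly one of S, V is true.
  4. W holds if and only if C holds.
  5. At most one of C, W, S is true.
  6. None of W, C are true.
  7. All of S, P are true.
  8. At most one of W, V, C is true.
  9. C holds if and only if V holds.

C = False, P = True, V = False, S = True, W = False

  (1) {P, C}: 1 true — exactly one ✓
  (2) {S, C, V, W}: 1 true — at least one ✓
  (3) {S, V}: 1 true — exactly one ✓
  (4) W=F, C=F — same ✓
  (5) {C, W, S}: 1 true — at most one ✓
  (6) {W, C}: 0 true — none ✓
  (7) {S, P}: all 2 true ✓
  (8) {W, V, C}: 0 true — at most one ✓
  (9) C=F, V=F — same ✓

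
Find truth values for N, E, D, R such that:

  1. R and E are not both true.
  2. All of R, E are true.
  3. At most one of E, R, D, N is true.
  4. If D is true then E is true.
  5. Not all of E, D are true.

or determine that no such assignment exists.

Case E = True:
  (1) with E=T forces R = False.
  Constraint (2) is violated (R=F) — contradiction.
Case E = False:
  Constraint (2) is violated (E=F) — contradiction.
Both cases fail — unsatisfiable.

Unsatisfiable — no assignment works.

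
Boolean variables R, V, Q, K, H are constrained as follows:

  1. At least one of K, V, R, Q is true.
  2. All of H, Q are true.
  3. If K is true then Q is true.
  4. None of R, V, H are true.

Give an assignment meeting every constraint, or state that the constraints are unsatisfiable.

No satisfying assignment exists.

Case H = True:
  Constraint (4) is violated (H=T) — contradiction.
Case H = False:
  Constraint (2) is violated (H=F) — contradiction.
Both cases fail — unsatisfiable.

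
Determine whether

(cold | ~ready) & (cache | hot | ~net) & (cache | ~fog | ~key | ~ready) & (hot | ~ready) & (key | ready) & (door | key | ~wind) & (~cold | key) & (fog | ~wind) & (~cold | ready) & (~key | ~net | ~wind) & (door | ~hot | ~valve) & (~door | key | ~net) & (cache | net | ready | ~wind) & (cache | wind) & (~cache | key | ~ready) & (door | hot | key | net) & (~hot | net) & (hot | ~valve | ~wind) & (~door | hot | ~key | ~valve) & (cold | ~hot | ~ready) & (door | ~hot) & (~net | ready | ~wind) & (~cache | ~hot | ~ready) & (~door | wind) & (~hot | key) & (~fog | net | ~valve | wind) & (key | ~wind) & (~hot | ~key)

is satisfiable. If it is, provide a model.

Set net = False.
  then (~hot | net) forces hot = False.
  then (hot | ~ready) forces ready = False.
  then (key | ready) forces key = True.
  then (~cold | ready) forces cold = False.
Set fog = True.
Set wind = False.
  then (cache | wind) forces cache = True.
  then (~door | wind) forces door = False.
  then (~fog | net | ~valve | wind) forces valve = False.
All clauses satisfied.

net = False, fog = True, wind = False, hot = False, cold = False, cache = True, ready = False, valve = False, key = True, door = False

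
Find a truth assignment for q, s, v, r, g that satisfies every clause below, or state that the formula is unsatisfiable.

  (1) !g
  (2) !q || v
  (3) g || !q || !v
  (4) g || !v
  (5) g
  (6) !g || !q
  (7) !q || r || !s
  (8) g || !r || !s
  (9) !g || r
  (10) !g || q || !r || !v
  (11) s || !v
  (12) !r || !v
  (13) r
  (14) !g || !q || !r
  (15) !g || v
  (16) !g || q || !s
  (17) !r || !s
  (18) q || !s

No satisfying assignment exists.

Case g = True:
  Clause (!g) is falsified — contradiction.
Case g = False:
  Clause (g) is falsified — contradiction.
Both cases fail, so the formula is unsatisfiable.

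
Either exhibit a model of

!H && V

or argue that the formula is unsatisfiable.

H = False; V = True

  !H = True
Both conjuncts True, so the formula holds.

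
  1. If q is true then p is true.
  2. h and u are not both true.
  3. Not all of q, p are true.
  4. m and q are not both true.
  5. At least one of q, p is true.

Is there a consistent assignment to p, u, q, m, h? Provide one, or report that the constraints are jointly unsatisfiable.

p = True; u = False; q = False; m = True; h = False

  (1) q=F ⇒ p: vacuous ✓
  (2) h=F, u=F — not both ✓
  (3) {q, p}: 1/2 true — not all ✓
  (4) m=T, q=F — not both ✓
  (5) {q, p}: 1 true — at least one ✓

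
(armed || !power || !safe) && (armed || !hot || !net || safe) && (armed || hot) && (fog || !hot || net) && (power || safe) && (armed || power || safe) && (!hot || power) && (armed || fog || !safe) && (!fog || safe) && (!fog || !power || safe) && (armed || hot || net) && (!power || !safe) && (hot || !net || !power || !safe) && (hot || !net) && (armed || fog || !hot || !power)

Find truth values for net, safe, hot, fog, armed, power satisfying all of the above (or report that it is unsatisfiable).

Set net = False.
Set safe = False.
  then (power || safe) forces power = True.
  then (!fog || safe) forces fog = False.
  then (fog || !hot || net) forces hot = False.
  then (armed || hot || net) forces armed = True.
All clauses satisfied.

net = False, safe = False, hot = False, fog = False, armed = True, power = True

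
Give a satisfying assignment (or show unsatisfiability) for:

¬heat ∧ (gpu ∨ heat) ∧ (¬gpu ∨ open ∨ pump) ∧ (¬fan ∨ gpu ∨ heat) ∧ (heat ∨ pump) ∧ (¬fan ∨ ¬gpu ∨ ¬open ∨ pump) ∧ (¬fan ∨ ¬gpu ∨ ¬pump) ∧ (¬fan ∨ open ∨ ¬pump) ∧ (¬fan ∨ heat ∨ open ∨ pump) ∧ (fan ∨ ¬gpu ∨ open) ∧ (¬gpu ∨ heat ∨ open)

Unit clause (¬heat) forces heat = False.
In (gpu ∨ heat) only gpu is left, so gpu = True.
In (heat ∨ pump) only pump is left, so pump = True.
In (¬fan ∨ ¬gpu ∨ ¬pump) only ¬fan is left, so fan = False.
In (fan ∨ ¬gpu ∨ open) only open is left, so open = True.
All clauses satisfied.

open = True, pump = True, gpu = True, fan = False, heat = False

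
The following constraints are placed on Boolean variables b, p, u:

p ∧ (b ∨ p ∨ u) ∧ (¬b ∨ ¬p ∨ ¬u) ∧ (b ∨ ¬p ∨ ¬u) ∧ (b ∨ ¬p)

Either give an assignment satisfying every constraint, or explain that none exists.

b: True; p: True; u: False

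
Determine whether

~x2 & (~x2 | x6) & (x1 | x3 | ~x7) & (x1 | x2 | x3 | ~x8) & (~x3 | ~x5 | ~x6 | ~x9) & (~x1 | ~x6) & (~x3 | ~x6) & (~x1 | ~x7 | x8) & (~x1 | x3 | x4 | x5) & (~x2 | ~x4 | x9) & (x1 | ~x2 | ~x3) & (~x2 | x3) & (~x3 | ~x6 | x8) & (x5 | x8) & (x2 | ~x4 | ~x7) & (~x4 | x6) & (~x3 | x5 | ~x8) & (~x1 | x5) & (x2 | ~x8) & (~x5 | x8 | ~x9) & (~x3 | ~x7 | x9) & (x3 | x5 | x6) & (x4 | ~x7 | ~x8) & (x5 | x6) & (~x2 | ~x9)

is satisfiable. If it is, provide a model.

Unit clause (~x2) forces x2 = False.
In (x2 | ~x8) only ~x8 is left, so x8 = False.
In (x5 | x8) only x5 is left, so x5 = True.
In (~x5 | x8 | ~x9) only ~x9 is left, so x9 = False.
Set x1 = False.
Set x3 = True.
  then (~x3 | ~x6) forces x6 = False.
  then (~x4 | x6) forces x4 = False.
  then (~x3 | ~x7 | x9) forces x7 = False.
All clauses satisfied.

x1=F; x2=F; x3=T; x4=F; x5=T; x6=F; x7=F; x8=F; x9=F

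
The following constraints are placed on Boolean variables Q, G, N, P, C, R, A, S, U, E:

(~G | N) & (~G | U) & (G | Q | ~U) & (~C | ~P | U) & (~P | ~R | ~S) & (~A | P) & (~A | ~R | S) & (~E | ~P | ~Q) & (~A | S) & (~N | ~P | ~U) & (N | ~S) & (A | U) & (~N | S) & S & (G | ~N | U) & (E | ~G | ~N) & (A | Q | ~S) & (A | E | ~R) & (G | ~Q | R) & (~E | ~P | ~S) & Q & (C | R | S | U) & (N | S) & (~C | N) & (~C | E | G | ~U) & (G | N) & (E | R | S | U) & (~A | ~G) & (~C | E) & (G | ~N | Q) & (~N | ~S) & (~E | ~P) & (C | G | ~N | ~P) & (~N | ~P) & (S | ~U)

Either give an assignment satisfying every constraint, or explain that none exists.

Unsatisfiable

Case S = True:
  (N | ~S) forces N = True.
  Clause (~N | ~S) is falsified — contradiction.
Case S = False:
  Clause (S) is falsified — contradiction.
Both cases fail, so the formula is unsatisfiable.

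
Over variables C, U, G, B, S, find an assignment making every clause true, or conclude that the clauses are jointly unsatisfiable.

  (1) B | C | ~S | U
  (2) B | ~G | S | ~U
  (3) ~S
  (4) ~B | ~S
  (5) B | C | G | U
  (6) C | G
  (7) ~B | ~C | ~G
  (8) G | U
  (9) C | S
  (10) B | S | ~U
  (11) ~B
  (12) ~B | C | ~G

C: True; U: False; G: True; B: False; S: False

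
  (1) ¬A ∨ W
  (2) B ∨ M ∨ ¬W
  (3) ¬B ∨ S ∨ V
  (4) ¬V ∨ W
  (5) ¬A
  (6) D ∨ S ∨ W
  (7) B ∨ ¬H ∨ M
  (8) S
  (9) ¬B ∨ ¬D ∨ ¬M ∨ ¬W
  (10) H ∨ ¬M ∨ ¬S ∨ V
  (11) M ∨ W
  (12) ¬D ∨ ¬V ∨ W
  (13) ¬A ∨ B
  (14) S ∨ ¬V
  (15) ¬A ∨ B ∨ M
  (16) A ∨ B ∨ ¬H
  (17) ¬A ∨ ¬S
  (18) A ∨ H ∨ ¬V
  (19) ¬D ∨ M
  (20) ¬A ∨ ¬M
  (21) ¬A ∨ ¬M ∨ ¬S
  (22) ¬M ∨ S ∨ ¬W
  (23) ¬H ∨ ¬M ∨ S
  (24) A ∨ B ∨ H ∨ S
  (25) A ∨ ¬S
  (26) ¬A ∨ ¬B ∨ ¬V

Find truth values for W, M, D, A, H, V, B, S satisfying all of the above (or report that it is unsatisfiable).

The formula is unsatisfiable.

Case A = True:
  Clause (¬A) is falsified — contradiction.
Case A = False:
  (S) forces S = True.
  Clause (A ∨ ¬S) is falsified — contradiction.
Both cases fail, so the formula is unsatisfiable.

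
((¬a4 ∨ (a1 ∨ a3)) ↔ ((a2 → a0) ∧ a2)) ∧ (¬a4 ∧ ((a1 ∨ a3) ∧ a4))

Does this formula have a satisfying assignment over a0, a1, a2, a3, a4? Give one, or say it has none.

Case a4 = True: the conjunct ¬a4 is False.
Case a4 = False: the conjunct a4 is False.
Both cases fail — unsatisfiable.

UNSATISFIABLE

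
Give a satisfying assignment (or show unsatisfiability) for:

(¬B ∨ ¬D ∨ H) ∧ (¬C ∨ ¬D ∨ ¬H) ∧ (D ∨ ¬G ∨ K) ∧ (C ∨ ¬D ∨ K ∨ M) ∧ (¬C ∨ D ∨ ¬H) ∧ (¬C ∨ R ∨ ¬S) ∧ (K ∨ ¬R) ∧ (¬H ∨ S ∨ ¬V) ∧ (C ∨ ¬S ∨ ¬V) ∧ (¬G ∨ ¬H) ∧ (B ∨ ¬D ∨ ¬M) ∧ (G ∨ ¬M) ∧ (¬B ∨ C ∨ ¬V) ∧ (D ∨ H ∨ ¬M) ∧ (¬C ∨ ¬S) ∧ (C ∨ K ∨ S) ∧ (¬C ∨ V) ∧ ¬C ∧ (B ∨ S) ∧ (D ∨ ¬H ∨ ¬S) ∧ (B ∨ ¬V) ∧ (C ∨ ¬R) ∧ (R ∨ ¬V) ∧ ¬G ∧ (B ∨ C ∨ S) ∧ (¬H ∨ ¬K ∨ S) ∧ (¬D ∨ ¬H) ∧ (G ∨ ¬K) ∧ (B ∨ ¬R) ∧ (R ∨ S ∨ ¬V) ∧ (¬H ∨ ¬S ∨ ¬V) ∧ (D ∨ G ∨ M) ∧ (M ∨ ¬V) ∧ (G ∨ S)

UNSATISFIABLE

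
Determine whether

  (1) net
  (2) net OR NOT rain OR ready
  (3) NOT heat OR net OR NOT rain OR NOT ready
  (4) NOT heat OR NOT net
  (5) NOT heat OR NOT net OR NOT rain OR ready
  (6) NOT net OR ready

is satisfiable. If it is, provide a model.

net: True, rain: False, heat: False, ready: True

Unit clause (net) forces net = True.
In (NOT heat OR NOT net) only NOT heat is left, so heat = False.
In (NOT net OR ready) only ready is left, so ready = True.
Set rain = False.
Check each clause:
  (net): net holds.
  (net OR NOT rain OR ready): net holds.
  (NOT heat OR net OR NOT rain OR NOT ready): NOT heat holds.
  (NOT heat OR NOT net): NOT heat holds.
  (NOT heat OR NOT net OR NOT rain OR ready): NOT heat holds.
  (NOT net OR ready): ready holds.
All clauses satisfied.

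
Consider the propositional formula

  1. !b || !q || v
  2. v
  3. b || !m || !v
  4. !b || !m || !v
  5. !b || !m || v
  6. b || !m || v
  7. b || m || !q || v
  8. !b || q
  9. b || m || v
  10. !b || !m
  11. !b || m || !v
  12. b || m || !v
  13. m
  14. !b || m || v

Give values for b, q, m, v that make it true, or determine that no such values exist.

UNSATISFIABLE

Case m = True:
  (v) forces v = True.
  (b || !m || !v) forces b = True.
  Clause (!b || !m || !v) is falsified — contradiction.
Case m = False:
  Clause (m) is falsified — contradiction.
Both cases fail, so the formula is unsatisfiable.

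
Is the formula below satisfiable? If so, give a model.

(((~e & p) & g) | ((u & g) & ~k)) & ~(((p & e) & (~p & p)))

u=T, p=T, k=F, g=T, e=F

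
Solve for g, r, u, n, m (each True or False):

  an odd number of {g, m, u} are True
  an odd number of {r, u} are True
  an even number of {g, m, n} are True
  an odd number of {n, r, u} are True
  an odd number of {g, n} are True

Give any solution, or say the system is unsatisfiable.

g = True, r = False, u = True, n = False, m = True

{g, m, u}: 3 true → odd ✓
{r, u}: 1 true → odd ✓
{g, m, n}: 2 true → even ✓
{n, r, u}: 1 true → odd ✓
{g, n}: 1 true → odd ✓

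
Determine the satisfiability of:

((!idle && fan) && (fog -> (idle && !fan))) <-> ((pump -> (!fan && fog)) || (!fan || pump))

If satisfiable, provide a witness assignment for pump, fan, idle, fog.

pump=T, fan=T, idle=F, fog=F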